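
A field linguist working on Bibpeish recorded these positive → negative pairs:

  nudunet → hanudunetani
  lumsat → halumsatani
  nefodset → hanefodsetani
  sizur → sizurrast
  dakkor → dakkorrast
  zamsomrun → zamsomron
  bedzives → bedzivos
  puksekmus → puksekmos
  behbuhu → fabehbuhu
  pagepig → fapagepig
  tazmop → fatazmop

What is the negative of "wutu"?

fawutu

sizur and zamsomrun both have last vowel 'u' yet inflect differently (sizurrast, zamsomron), so the last vowel is not what conditions the rule; the final letter is.
"wutu" ends in -u. The one such stem in the data (behbuhu → fabehbuhu) adds the prefix fa-, so the same rule applies.
The other patterns: stems ending in -t add ha- … -ani around the stem; stems ending in -r double the final consonant and add -ast; stems ending in -n or -s change the last vowel to 'o'.
So wutu → fawutu.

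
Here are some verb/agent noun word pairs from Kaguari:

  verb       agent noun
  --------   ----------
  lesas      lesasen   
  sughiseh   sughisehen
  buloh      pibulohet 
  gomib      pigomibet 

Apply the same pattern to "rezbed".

rezbeden

buloh and sughiseh both end in -h yet inflect differently (pibulohet, sughisehen), so the final letter is not what conditions the rule; the last vowel is.
"rezbed" has last vowel 'e'. The one such stem in the data (sughiseh → sughisehen) adds -en, so the same rule applies.
The other pattern: stems whose last vowel is 'i' or 'o' add pi- … -et around the stem.
So rezbed → rezbeden.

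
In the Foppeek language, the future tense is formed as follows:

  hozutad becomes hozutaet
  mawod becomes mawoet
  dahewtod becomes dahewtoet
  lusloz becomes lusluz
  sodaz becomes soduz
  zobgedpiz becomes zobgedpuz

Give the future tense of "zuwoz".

"zuwoz" ends in -z. The stems ending in -z (lusloz → lusluz, sodaz → soduz, zobgedpiz → zobgedpuz) change the last vowel to 'u'.
So zuwoz → zuwuz.

zuwuz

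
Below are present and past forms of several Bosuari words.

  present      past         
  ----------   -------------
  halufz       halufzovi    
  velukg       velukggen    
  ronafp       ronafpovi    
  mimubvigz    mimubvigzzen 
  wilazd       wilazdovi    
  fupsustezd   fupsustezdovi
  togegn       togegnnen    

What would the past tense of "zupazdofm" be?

zupazdofmovi

"zupazdofm" has second-to-last letter 'f'. The stems whose second-to-last letter is 'f' (halufz → halufzovi, ronafp → ronafpovi) add -ovi.
The other pattern: stems whose second-to-last letter is 'g' or 'k' double the final consonant and add -en.
So zupazdofm → zupazdofmovi.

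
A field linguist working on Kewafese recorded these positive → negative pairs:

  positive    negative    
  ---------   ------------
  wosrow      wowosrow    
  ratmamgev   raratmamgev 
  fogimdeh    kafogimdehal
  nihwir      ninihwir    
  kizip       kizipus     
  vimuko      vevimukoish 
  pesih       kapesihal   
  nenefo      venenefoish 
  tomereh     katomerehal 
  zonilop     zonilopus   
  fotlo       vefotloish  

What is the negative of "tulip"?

tulipus

zonilop and fotlo both have last vowel 'o' yet inflect differently (zonilopus, vefotloish), so the last vowel is not what conditions the rule; the final letter is.
"tulip" ends in -p. The stems ending in -p (kizip → kizipus, zonilop → zonilopus) add -us.
So tulip → tulipus.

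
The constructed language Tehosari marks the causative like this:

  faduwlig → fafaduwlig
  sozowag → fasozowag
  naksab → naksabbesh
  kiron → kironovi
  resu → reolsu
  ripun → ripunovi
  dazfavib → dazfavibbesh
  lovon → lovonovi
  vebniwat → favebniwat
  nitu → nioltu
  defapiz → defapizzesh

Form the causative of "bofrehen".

ripun and resu both have last vowel 'u' yet inflect differently (ripunovi, reolsu), so the last vowel is not what conditions the rule; the final letter is.
"bofrehen" ends in -n. The stems ending in -n (kiron → kironovi, lovon → lovonovi, ripun → ripunovi) add -ovi.
The other patterns: stems ending in -g or -t add the prefix fa-; stems ending in -u insert -ol- after the first vowel; stems ending in -b or -z double the final consonant and add -esh.
So bofrehen → bofrehenovi.

bofrehenovi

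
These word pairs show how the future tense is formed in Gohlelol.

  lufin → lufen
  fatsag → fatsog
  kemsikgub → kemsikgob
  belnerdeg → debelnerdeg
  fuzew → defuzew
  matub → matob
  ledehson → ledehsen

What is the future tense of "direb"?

dedireb

fatsag and belnerdeg both end in -g yet inflect differently (fatsog, debelnerdeg), so the final letter is not what conditions the rule; the last vowel is.
"direb" has last vowel 'e'. The stems whose last vowel is 'e' (fuzew → defuzew, belnerdeg → debelnerdeg) add the prefix de-.
So direb → dedireb.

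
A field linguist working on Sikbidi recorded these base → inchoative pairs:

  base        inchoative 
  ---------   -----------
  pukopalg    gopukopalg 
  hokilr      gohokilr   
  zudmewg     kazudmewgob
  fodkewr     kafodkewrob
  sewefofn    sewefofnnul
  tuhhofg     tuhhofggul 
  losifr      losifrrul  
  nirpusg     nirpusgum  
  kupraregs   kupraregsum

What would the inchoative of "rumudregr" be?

pukopalg and zudmewg both end in -g yet inflect differently (gopukopalg, kazudmewgob), so the final letter is not what conditions the rule; the second-to-last letter is.
"rumudregr" has second-to-last letter 'g'. The one such stem in the data (kupraregs → kupraregsum) adds -um, so the same rule applies.
The other patterns: stems whose second-to-last letter is 'l' add the prefix go-; stems whose second-to-last letter is 'w' add ka- … -ob around the stem; stems whose second-to-last letter is 'f' double the final consonant and add -ul.
So rumudregr → rumudregrum.

rumudregrum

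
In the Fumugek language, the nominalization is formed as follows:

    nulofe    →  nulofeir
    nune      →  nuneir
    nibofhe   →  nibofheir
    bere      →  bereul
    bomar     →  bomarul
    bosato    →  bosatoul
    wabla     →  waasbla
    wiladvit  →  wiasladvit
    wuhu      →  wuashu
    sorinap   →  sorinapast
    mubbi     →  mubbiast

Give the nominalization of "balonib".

balonibul

"balonib" begins with b-. The stems beginning with b- (bere → bereul, bomar → bomarul, bosato → bosatoul) add -ul.
The other patterns: stems beginning with n- add -ir; stems beginning with w- insert -as- after the first vowel; stems beginning with m- or s- add -ast.
So balonib → balonibul.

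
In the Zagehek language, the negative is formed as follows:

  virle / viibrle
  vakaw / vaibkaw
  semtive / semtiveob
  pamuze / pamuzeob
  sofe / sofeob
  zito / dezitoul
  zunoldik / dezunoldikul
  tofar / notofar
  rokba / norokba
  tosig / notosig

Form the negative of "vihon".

viibhon

"vihon" begins with v-. The stems beginning with v- (virle → viibrle, vakaw → vaibkaw) insert -ib- after the first vowel.
The other patterns: stems beginning with p- or s- add -ob; stems beginning with z- add de- … -ul around the stem; stems beginning with r- or t- add the prefix no-.
So vihon → viibhon.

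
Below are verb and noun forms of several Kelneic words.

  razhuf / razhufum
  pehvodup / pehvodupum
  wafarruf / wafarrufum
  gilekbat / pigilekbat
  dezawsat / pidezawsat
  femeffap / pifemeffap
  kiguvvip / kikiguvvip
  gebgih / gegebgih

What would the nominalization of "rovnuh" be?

rovnuhum

"rovnuh" has last vowel 'u'. The stems whose last vowel is 'u' (razhuf → razhufum, pehvodup → pehvodupum, wafarruf → wafarrufum) add -um.
So rovnuh → rovnuhum.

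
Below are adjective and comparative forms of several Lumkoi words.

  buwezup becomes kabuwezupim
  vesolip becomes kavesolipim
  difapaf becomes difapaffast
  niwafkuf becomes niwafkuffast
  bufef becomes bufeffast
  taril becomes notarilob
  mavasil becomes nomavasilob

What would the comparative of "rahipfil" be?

norahipfilob

buwezup and niwafkuf both have last vowel 'u' yet inflect differently (kabuwezupim, niwafkuffast), so the last vowel is not what conditions the rule; the final letter is.
"rahipfil" ends in -l. The stems ending in -l (taril → notarilob, mavasil → nomavasilob) add no- … -ob around the stem.
The other patterns: stems ending in -p add ka- … -im around the stem; stems ending in -f double the final consonant and add -ast.
So rahipfil → norahipfilob.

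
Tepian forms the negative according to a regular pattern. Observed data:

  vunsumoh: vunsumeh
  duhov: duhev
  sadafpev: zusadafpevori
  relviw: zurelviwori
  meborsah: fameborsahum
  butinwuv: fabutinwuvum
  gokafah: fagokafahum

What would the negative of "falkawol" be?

duhov and sadafpev both end in -v yet inflect differently (duhev, zusadafpevori), so the final letter is not what conditions the rule; the last vowel is.
"falkawol" has last vowel 'o'. The stems whose last vowel is 'o' (vunsumoh → vunsumeh, duhov → duhev) change the last vowel to 'e'.
So falkawol → falkawel.

falkawel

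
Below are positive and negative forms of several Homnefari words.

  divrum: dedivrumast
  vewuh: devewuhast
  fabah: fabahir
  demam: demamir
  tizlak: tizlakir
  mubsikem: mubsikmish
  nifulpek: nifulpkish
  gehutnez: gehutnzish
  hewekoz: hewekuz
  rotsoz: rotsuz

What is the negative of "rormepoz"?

rormepuz

vewuh and fabah both end in -h yet inflect differently (devewuhast, fabahir), so the final letter is not what conditions the rule; the last vowel is.
"rormepoz" has last vowel 'o'. The stems whose last vowel is 'o' (hewekoz → hewekuz, rotsoz → rotsuz) change the last vowel to 'u'.
So rormepoz → rormepuz.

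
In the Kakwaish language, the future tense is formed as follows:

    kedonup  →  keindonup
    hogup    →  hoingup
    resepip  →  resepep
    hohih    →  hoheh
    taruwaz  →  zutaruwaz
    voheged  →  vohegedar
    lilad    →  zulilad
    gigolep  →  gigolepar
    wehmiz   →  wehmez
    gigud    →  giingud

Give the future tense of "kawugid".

kawuged

lilad and gigud both end in -d yet inflect differently (zulilad, giingud), so the final letter is not what conditions the rule; the last vowel is.
"kawugid" has last vowel 'i'. The stems whose last vowel is 'i' (resepip → resepep, hohih → hoheh, wehmiz → wehmez) change the last vowel to 'e'.
So kawugid → kawuged.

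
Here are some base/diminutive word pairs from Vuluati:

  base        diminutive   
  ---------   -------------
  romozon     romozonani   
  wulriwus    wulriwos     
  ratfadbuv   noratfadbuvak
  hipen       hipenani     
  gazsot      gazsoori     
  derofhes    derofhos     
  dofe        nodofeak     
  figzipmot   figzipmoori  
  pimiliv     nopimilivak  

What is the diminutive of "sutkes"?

romozon and gazsot both have last vowel 'o' yet inflect differently (romozonani, gazsoori), so the last vowel is not what conditions the rule; the final letter is.
"sutkes" ends in -s. The stems ending in -s (wulriwus → wulriwos, derofhes → derofhos) change the last vowel to 'o'.
So sutkes → sutkos.

sutkos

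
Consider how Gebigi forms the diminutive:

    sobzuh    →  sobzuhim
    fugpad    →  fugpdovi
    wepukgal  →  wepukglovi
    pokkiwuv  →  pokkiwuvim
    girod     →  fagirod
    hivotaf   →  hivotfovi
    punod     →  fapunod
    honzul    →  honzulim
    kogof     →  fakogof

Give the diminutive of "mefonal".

mefonlovi

"mefonal" has last vowel 'a'. The stems whose last vowel is 'a' (fugpad → fugpdovi, hivotaf → hivotfovi, wepukgal → wepukglovi) delete the last vowel and add -ovi.
So mefonal → mefonlovi.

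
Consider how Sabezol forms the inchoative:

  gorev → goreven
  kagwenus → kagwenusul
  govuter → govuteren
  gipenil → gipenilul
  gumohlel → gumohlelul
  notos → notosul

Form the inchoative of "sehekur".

govuter and gumohlel both have last vowel 'e' yet inflect differently (govuteren, gumohlelul), so the last vowel is not what conditions the rule; the final letter is.
"sehekur" ends in -r. The one such stem in the data (govuter → govuteren) adds -en, so the same rule applies.
So sehekur → sehekuren.

sehekuren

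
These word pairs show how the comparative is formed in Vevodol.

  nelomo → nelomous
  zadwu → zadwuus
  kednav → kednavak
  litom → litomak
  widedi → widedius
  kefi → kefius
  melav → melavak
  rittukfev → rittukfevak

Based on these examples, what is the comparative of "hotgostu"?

hotgostuus

litom and nelomo both have last vowel 'o' yet inflect differently (litomak, nelomous), so the last vowel is not what conditions the rule; whether the stem ends in a vowel or a consonant is.
"hotgostu" ends in a vowel. The stems ending in a vowel (kefi → kefius, nelomo → nelomous, widedi → widedius) add -us.
So hotgostu → hotgostuus.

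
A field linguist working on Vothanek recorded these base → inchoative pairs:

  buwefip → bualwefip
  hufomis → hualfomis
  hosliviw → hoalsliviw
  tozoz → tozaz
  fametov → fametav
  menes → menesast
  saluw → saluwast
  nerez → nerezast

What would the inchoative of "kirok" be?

hufomis and menes both end in -s yet inflect differently (hualfomis, menesast), so the final letter is not what conditions the rule; the last vowel is.
"kirok" has last vowel 'o'. The stems whose last vowel is 'o' (tozoz → tozaz, fametov → fametav) change the last vowel to 'a'.
The other patterns: stems whose last vowel is 'i' insert -al- after the first vowel; stems whose last vowel is 'e' or 'u' add -ast.
So kirok → kirak.

kirak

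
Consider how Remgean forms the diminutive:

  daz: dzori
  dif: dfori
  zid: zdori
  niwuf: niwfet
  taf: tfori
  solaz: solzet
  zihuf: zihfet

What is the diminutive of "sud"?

sdori

taf and zihuf both end in -f yet inflect differently (tfori, zihfet), so the final letter is not what conditions the rule; the number of vowels is.
"sud" has 1 vowel. The stems with 1 vowel (zid → zdori, taf → tfori, dif → dfori) delete the last vowel and add -ori.
The other pattern: stems with 2 vowels delete the last vowel and add -et.
So sud → sdori.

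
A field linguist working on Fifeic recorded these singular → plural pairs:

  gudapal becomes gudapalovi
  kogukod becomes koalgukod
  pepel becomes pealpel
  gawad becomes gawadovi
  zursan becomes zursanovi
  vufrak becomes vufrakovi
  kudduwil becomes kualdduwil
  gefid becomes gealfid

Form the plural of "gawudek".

gawad and gefid both end in -d yet inflect differently (gawadovi, gealfid), so the final letter is not what conditions the rule; the last vowel is.
"gawudek" has last vowel 'e'. The one such stem in the data (pepel → pealpel) inserts -al- after the first vowel (as do gefid, kogukod), so the same rule applies.
The other pattern: stems whose last vowel is 'a' add -ovi.
So gawudek → gaalwudek.

gaalwudek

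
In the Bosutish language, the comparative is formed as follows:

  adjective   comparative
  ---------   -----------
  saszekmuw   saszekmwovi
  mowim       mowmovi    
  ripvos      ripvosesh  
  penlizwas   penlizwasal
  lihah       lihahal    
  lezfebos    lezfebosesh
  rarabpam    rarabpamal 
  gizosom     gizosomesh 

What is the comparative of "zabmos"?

zabmosesh

penlizwas and lezfebos both end in -s yet inflect differently (penlizwasal, lezfebosesh), so the final letter is not what conditions the rule; the last vowel is.
"zabmos" has last vowel 'o'. The stems whose last vowel is 'o' (lezfebos → lezfebosesh, gizosom → gizosomesh, ripvos → ripvosesh) add -esh.
So zabmos → zabmosesh.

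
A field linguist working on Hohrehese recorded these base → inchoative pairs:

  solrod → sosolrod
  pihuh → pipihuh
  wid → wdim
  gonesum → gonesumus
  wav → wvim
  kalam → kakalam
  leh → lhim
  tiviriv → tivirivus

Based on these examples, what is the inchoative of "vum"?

vmim

leh and pihuh both end in -h yet inflect differently (lhim, pipihuh), so the final letter is not what conditions the rule; the number of vowels is.
"vum" has 1 vowel. The stems with 1 vowel (wid → wdim, leh → lhim, wav → wvim) delete the last vowel and add -im.
The other patterns: stems with 2 vowels repeat the first consonant+vowel as a prefix; stems with 3 vowels add -us.
So vum → vmim.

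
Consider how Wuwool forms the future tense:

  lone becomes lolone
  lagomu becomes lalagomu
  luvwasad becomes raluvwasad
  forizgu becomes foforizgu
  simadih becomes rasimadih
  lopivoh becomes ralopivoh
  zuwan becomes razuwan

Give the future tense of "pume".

pupume

lone and lopivoh both begin with l- yet inflect differently (lolone, ralopivoh), so the first letter is not what conditions the rule; whether the stem ends in a vowel or a consonant is.
"pume" ends in a vowel. The stems ending in a vowel (forizgu → foforizgu, lone → lolone, lagomu → lalagomu) repeat the first consonant+vowel as a prefix.
So pume → pupume.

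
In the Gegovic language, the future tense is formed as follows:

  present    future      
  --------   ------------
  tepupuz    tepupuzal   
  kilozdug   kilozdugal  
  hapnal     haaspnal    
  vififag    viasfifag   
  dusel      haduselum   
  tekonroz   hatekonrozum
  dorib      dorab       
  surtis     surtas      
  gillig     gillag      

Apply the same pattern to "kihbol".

kilozdug and vififag both end in -g yet inflect differently (kilozdugal, viasfifag), so the final letter is not what conditions the rule; the last vowel is.
"kihbol" has last vowel 'o'. The one such stem in the data (tekonroz → hatekonrozum) adds ha- … -um around the stem, so the same rule applies.
The other patterns: stems whose last vowel is 'u' add -al; stems whose last vowel is 'a' insert -as- after the first vowel; stems whose last vowel is 'i' change the last vowel to 'a'.
So kihbol → hakihbolum.

hakihbolum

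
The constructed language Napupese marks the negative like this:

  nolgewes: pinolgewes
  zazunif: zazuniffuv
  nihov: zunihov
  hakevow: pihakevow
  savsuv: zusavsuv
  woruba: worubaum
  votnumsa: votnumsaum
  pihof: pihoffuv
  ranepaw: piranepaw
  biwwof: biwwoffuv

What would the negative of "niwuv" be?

zuniwuv

"niwuv" ends in -v. The stems ending in -v (savsuv → zusavsuv, nihov → zunihov) add the prefix zu-.
So niwuv → zuniwuv.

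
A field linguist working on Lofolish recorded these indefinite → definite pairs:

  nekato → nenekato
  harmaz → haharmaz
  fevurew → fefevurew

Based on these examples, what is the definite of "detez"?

dedetez

Every pair shown (nekato → nenekato, harmaz → haharmaz, fevurew → fefevurew) follows the same rule: repeat the first consonant+vowel as a prefix.
So detez → dedetez.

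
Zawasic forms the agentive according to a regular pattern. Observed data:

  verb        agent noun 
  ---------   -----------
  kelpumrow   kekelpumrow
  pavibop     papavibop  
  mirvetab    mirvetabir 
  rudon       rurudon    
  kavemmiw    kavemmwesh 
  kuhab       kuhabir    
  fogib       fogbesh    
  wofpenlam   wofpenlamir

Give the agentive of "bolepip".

boleppesh

"bolepip" has last vowel 'i'. The stems whose last vowel is 'i' (kavemmiw → kavemmwesh, fogib → fogbesh) delete the last vowel and add -esh.
The other patterns: stems whose last vowel is 'a' add -ir; stems whose last vowel is 'o' repeat the first consonant+vowel as a prefix.
So bolepip → boleppesh.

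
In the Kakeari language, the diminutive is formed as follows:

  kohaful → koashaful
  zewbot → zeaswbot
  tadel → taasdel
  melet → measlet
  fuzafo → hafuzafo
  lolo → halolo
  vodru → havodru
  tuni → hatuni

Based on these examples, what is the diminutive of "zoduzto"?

hazoduzto

"zoduzto" ends in a vowel. The stems ending in a vowel (fuzafo → hafuzafo, lolo → halolo, vodru → havodru) add the prefix ha-.
The other pattern: stems ending in a consonant insert -as- after the first vowel.
So zoduzto → hazoduzto.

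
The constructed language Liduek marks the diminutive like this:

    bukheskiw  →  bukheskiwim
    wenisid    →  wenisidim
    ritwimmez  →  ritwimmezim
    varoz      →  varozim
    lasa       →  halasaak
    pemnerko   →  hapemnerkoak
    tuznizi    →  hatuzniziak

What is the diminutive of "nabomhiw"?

nabomhiwim

varoz and pemnerko both have last vowel 'o' yet inflect differently (varozim, hapemnerkoak), so the last vowel is not what conditions the rule; whether the stem ends in a vowel or a consonant is.
"nabomhiw" ends in a consonant. The stems ending in a consonant (bukheskiw → bukheskiwim, wenisid → wenisidim, ritwimmez → ritwimmezim) add -im.
So nabomhiw → nabomhiwim.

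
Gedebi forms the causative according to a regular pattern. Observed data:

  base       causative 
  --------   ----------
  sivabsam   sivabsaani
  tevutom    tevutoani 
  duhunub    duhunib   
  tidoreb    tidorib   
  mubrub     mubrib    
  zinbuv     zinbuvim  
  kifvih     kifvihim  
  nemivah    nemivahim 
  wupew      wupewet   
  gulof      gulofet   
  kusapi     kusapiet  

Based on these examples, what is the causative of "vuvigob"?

vuvigib

duhunub and zinbuv both have last vowel 'u' yet inflect differently (duhunib, zinbuvim), so the last vowel is not what conditions the rule; the final letter is.
"vuvigob" ends in -b. The stems ending in -b (duhunub → duhunib, tidoreb → tidorib, mubrub → mubrib) change the last vowel to 'i'.
So vuvigob → vuvigib.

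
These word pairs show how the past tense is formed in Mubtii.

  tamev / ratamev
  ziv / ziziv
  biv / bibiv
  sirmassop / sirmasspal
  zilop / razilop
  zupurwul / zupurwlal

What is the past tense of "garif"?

biv and tamev both end in -v yet inflect differently (bibiv, ratamev), so the final letter is not what conditions the rule; the number of vowels is.
"garif" has 2 vowels. The stems with 2 vowels (tamev → ratamev, zilop → razilop) add the prefix ra-.
The other patterns: stems with 1 vowel repeat the first consonant+vowel as a prefix; stems with 3 vowels delete the last vowel and add -al.
So garif → ragarif.

ragarif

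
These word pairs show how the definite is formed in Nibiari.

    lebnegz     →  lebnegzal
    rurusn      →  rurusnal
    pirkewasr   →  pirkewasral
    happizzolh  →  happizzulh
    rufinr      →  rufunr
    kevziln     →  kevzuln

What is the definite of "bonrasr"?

bonrasral

pirkewasr and rufinr both end in -r yet inflect differently (pirkewasral, rufunr), so the final letter is not what conditions the rule; the second-to-last letter is.
"bonrasr" has second-to-last letter 's'. The stems whose second-to-last letter is 's' (rurusn → rurusnal, pirkewasr → pirkewasral) add -al.
So bonrasr → bonrasral.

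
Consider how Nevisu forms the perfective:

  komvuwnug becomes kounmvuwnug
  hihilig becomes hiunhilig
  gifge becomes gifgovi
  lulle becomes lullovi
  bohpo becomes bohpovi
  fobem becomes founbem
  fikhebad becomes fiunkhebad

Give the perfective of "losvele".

"losvele" ends in a vowel. The stems ending in a vowel (bohpo → bohpovi, lulle → lullovi, gifge → gifgovi) drop the final letter and add -ovi.
So losvele → losvelovi.

losvelovi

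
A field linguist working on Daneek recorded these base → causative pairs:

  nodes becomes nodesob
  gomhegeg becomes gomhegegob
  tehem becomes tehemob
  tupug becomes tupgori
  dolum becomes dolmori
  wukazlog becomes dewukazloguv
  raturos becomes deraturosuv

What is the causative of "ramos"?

deramosuv

gomhegeg and tupug both end in -g yet inflect differently (gomhegegob, tupgori), so the final letter is not what conditions the rule; the last vowel is.
"ramos" has last vowel 'o'. The stems whose last vowel is 'o' (wukazlog → dewukazloguv, raturos → deraturosuv) add de- … -uv around the stem.
So ramos → deramosuv.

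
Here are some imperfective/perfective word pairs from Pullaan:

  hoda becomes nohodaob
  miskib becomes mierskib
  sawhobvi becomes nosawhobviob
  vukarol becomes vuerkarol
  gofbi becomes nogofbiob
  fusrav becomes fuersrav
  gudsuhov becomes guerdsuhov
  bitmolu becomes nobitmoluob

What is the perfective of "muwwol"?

muerwwol

hoda and fusrav both have last vowel 'a' yet inflect differently (nohodaob, fuersrav), so the last vowel is not what conditions the rule; whether the stem ends in a vowel or a consonant is.
"muwwol" ends in a consonant. The stems ending in a consonant (fusrav → fuersrav, gudsuhov → guerdsuhov, miskib → mierskib) insert -er- after the first vowel.
The other pattern: stems ending in a vowel add no- … -ob around the stem.
So muwwol → muerwwol.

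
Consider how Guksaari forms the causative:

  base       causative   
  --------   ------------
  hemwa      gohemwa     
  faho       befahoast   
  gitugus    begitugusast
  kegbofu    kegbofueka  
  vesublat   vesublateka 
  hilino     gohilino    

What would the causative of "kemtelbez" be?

kemtelbezeka

hilino and faho both end in -o yet inflect differently (gohilino, befahoast), so the final letter is not what conditions the rule; the first letter is.
"kemtelbez" begins with k-. The one such stem in the data (kegbofu → kegbofueka) adds -eka, so the same rule applies.
So kemtelbez → kemtelbezeka.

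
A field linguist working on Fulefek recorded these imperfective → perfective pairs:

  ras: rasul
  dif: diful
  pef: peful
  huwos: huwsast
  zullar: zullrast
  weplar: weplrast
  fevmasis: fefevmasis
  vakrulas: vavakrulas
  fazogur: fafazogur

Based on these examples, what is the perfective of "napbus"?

napbsast

"napbus" has 2 vowels. The stems with 2 vowels (huwos → huwsast, zullar → zullrast, weplar → weplrast) delete the last vowel and add -ast.
The other patterns: stems with 1 vowel add -ul; stems with 3 vowels repeat the first consonant+vowel as a prefix.
So napbus → napbsast.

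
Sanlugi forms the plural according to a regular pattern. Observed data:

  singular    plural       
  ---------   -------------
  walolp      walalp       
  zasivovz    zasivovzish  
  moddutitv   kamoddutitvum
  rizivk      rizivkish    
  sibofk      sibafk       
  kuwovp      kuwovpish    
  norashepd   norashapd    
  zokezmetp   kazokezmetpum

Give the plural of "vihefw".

vihafw

kuwovp and zokezmetp both end in -p yet inflect differently (kuwovpish, kazokezmetpum), so the final letter is not what conditions the rule; the second-to-last letter is.
"vihefw" has second-to-last letter 'f'. The one such stem in the data (sibofk → sibafk) changes the last vowel to 'a' (as do norashepd, walolp), so the same rule applies.
The other patterns: stems whose second-to-last letter is 'v' add -ish; stems whose second-to-last letter is 't' add ka- … -um around the stem.
So vihefw → vihafw.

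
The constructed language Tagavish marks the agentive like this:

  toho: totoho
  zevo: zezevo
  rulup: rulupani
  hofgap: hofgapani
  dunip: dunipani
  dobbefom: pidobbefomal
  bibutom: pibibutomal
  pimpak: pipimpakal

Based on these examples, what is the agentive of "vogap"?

vogapani

toho and dobbefom both have last vowel 'o' yet inflect differently (totoho, pidobbefomal), so the last vowel is not what conditions the rule; the final letter is.
"vogap" ends in -p. The stems ending in -p (rulup → rulupani, hofgap → hofgapani, dunip → dunipani) add -ani.
The other patterns: stems ending in -o repeat the first consonant+vowel as a prefix; stems ending in -k or -m add pi- … -al around the stem.
So vogap → vogapani.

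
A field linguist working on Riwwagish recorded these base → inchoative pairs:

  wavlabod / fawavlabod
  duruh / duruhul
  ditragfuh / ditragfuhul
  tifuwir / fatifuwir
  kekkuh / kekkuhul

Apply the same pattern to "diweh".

ditragfuh and tifuwir both have 3 vowels yet inflect differently (ditragfuhul, fatifuwir), so the number of vowels is not what conditions the rule; the final letter is.
"diweh" ends in -h. The stems ending in -h (duruh → duruhul, kekkuh → kekkuhul, ditragfuh → ditragfuhul) add -ul.
The other pattern: stems ending in -d or -r add the prefix fa-.
So diweh → diwehul.

diwehul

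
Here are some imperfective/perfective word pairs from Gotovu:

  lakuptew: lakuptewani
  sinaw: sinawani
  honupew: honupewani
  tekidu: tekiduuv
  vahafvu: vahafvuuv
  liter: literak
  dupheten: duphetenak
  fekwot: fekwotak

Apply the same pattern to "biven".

bivenak

"biven" ends in -n. The one such stem in the data (dupheten → duphetenak) adds -ak, so the same rule applies.
The other patterns: stems ending in -w add -ani; stems ending in -u add -uv.
So biven → bivenak.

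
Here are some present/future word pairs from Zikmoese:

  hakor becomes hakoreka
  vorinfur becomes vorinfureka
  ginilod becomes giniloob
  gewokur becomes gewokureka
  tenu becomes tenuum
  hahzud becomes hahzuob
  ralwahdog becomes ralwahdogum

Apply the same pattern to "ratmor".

ratmoreka

"ratmor" ends in -r. The stems ending in -r (hakor → hakoreka, gewokur → gewokureka, vorinfur → vorinfureka) add -eka.
So ratmor → ratmoreka.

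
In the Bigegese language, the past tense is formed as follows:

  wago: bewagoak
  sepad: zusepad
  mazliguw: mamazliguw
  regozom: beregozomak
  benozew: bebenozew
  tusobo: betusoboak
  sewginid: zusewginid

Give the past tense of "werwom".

bewerwomak

benozew and sewginid both have 3 vowels yet inflect differently (bebenozew, zusewginid), so the number of vowels is not what conditions the rule; the final letter is.
"werwom" ends in -m. The one such stem in the data (regozom → beregozomak) adds be- … -ak around the stem, so the same rule applies.
So werwom → bewerwomak.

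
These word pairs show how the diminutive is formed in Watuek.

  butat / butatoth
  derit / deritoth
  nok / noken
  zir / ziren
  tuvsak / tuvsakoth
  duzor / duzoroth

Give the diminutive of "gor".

goren

"gor" has 1 vowel. The stems with 1 vowel (nok → noken, zir → ziren) add -en.
So gor → goren.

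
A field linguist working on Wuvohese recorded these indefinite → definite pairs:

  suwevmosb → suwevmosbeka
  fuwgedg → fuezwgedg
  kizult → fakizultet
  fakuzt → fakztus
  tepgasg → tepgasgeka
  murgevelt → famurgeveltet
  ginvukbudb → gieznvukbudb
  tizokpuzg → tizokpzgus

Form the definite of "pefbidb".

peezfbidb

tepgasg and tizokpuzg both end in -g yet inflect differently (tepgasgeka, tizokpzgus), so the final letter is not what conditions the rule; the second-to-last letter is.
"pefbidb" has second-to-last letter 'd'. The stems whose second-to-last letter is 'd' (fuwgedg → fuezwgedg, ginvukbudb → gieznvukbudb) insert -ez- after the first vowel.
The other patterns: stems whose second-to-last letter is 's' add -eka; stems whose second-to-last letter is 'l' add fa- … -et around the stem; stems whose second-to-last letter is 'z' delete the last vowel and add -us.
So pefbidb → peezfbidb.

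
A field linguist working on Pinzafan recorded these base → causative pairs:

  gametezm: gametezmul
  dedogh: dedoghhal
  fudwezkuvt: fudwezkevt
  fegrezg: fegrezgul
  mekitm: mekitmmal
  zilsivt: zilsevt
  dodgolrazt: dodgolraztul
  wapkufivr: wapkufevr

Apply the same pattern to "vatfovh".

vatfevh

dodgolrazt and zilsivt both end in -t yet inflect differently (dodgolraztul, zilsevt), so the final letter is not what conditions the rule; the second-to-last letter is.
"vatfovh" has second-to-last letter 'v'. The stems whose second-to-last letter is 'v' (wapkufivr → wapkufevr, zilsivt → zilsevt, fudwezkuvt → fudwezkevt) change the last vowel to 'e'.
So vatfovh → vatfevh.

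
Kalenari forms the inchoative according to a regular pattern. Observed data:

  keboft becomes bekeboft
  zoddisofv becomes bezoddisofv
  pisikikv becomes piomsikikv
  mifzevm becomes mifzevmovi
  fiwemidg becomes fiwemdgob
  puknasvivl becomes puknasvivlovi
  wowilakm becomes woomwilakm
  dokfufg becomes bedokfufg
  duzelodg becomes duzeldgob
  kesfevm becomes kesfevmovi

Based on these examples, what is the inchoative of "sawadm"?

sawdmob

"sawadm" has second-to-last letter 'd'. The stems whose second-to-last letter is 'd' (fiwemidg → fiwemdgob, duzelodg → duzeldgob) delete the last vowel and add -ob.
So sawadm → sawdmob.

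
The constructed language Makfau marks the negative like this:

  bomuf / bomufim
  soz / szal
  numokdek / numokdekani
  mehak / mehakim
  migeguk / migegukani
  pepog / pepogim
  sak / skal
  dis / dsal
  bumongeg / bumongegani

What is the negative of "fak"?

sak and mehak both end in -k yet inflect differently (skal, mehakim), so the final letter is not what conditions the rule; the number of vowels is.
"fak" has 1 vowel. The stems with 1 vowel (soz → szal, sak → skal, dis → dsal) delete the last vowel and add -al.
The other patterns: stems with 2 vowels add -im; stems with 3 vowels add -ani.
So fak → fkal.

fkal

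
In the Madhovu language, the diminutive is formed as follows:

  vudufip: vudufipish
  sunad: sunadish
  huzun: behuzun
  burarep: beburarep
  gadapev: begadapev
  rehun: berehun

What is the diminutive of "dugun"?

bedugun

"dugun" has last vowel 'u'. The stems whose last vowel is 'u' (rehun → berehun, huzun → behuzun) add the prefix be-.
So dugun → bedugun.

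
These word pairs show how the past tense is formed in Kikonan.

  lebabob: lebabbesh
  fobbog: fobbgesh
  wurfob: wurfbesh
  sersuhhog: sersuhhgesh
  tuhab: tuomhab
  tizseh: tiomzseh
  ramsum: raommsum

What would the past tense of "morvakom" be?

"morvakom" has last vowel 'o'. The stems whose last vowel is 'o' (lebabob → lebabbesh, fobbog → fobbgesh, wurfob → wurfbesh) delete the last vowel and add -esh.
The other pattern: stems whose last vowel is 'a', 'e' or 'u' insert -om- after the first vowel.
So morvakom → morvakmesh.

morvakmesh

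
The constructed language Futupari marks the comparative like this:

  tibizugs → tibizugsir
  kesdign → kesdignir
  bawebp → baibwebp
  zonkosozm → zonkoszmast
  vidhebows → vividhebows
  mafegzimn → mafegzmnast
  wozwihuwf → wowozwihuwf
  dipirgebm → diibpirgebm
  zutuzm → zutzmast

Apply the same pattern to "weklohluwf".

weweklohluwf

vidhebows and tibizugs both end in -s yet inflect differently (vividhebows, tibizugsir), so the final letter is not what conditions the rule; the second-to-last letter is.
"weklohluwf" has second-to-last letter 'w'. The stems whose second-to-last letter is 'w' (vidhebows → vividhebows, wozwihuwf → wowozwihuwf) repeat the first consonant+vowel as a prefix.
The other patterns: stems whose second-to-last letter is 'g' add -ir; stems whose second-to-last letter is 'b' insert -ib- after the first vowel; stems whose second-to-last letter is 'm' or 'z' delete the last vowel and add -ast.
So weklohluwf → weweklohluwf.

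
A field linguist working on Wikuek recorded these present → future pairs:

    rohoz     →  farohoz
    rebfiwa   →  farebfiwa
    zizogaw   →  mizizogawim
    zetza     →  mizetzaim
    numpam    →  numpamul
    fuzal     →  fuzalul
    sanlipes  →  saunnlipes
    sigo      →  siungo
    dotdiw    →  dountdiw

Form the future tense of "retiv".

faretiv

rebfiwa and zetza both end in -a yet inflect differently (farebfiwa, mizetzaim), so the final letter is not what conditions the rule; the first letter is.
"retiv" begins with r-. The stems beginning with r- (rohoz → farohoz, rebfiwa → farebfiwa) add the prefix fa-.
So retiv → faretiv.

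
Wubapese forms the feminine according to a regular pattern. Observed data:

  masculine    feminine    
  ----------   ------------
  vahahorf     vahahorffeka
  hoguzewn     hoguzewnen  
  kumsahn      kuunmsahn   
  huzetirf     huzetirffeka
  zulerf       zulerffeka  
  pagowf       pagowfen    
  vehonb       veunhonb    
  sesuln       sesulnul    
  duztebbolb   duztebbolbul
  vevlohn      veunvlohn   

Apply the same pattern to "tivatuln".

tivatulnul

"tivatuln" has second-to-last letter 'l'. The stems whose second-to-last letter is 'l' (sesuln → sesulnul, duztebbolb → duztebbolbul) add -ul.
So tivatuln → tivatulnul.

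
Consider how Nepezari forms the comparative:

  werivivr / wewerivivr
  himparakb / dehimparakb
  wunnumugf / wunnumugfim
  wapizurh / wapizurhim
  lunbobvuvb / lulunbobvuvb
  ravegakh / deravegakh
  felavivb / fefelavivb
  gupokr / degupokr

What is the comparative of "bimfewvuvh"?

bibimfewvuvh

"bimfewvuvh" has second-to-last letter 'v'. The stems whose second-to-last letter is 'v' (lunbobvuvb → lulunbobvuvb, werivivr → wewerivivr, felavivb → fefelavivb) repeat the first consonant+vowel as a prefix.
The other patterns: stems whose second-to-last letter is 'k' add the prefix de-; stems whose second-to-last letter is 'g' or 'r' add -im.
So bimfewvuvh → bibimfewvuvh.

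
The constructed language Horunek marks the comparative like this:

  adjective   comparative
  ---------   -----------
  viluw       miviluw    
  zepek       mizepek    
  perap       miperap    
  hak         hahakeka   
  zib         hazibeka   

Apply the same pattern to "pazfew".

zepek and hak both end in -k yet inflect differently (mizepek, hahakeka), so the final letter is not what conditions the rule; the number of vowels is.
"pazfew" has 2 vowels. The stems with 2 vowels (viluw → miviluw, zepek → mizepek, perap → miperap) add the prefix mi-.
So pazfew → mipazfew.

mipazfew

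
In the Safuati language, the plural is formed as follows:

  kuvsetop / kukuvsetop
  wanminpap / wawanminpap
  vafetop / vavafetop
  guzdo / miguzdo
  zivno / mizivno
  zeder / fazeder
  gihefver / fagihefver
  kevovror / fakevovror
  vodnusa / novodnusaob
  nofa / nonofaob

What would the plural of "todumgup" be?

kuvsetop and guzdo both have last vowel 'o' yet inflect differently (kukuvsetop, miguzdo), so the last vowel is not what conditions the rule; the final letter is.
"todumgup" ends in -p. The stems ending in -p (kuvsetop → kukuvsetop, wanminpap → wawanminpap, vafetop → vavafetop) repeat the first consonant+vowel as a prefix.
The other patterns: stems ending in -o add the prefix mi-; stems ending in -r add the prefix fa-; stems ending in -a add no- … -ob around the stem.
So todumgup → totodumgup.

totodumgup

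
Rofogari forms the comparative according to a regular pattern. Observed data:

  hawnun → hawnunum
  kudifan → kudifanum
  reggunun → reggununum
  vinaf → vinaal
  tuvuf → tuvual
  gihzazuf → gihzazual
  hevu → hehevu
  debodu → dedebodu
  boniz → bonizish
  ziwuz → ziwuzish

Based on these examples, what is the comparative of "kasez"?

kasezish

kudifan and vinaf both have last vowel 'a' yet inflect differently (kudifanum, vinaal), so the last vowel is not what conditions the rule; the final letter is.
"kasez" ends in -z. The stems ending in -z (boniz → bonizish, ziwuz → ziwuzish) add -ish.
So kasez → kasezish.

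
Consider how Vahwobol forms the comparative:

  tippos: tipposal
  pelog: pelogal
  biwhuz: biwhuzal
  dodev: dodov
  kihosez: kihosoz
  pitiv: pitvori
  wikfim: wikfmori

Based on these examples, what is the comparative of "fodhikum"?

"fodhikum" has last vowel 'u'. The one such stem in the data (biwhuz → biwhuzal) adds -al, so the same rule applies.
So fodhikum → fodhikumal.

fodhikumal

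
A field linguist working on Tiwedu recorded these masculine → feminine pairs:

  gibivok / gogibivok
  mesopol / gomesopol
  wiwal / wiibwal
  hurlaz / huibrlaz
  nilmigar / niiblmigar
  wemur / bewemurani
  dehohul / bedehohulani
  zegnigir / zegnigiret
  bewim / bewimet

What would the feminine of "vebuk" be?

bevebukani

mesopol and wiwal both end in -l yet inflect differently (gomesopol, wiibwal), so the final letter is not what conditions the rule; the last vowel is.
"vebuk" has last vowel 'u'. The stems whose last vowel is 'u' (wemur → bewemurani, dehohul → bedehohulani) add be- … -ani around the stem.
The other patterns: stems whose last vowel is 'o' add the prefix go-; stems whose last vowel is 'a' insert -ib- after the first vowel; stems whose last vowel is 'i' add -et.
So vebuk → bevebukani.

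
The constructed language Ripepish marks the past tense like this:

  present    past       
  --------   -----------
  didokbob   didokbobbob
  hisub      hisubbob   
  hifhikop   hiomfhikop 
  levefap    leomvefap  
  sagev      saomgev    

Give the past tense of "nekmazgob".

didokbob and hifhikop both have last vowel 'o' yet inflect differently (didokbobbob, hiomfhikop), so the last vowel is not what conditions the rule; the final letter is.
"nekmazgob" ends in -b. The stems ending in -b (didokbob → didokbobbob, hisub → hisubbob) double the final consonant and add -ob.
So nekmazgob → nekmazgobbob.

nekmazgobbob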